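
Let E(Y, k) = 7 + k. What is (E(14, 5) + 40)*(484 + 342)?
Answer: 42952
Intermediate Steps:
(E(14, 5) + 40)*(484 + 342) = ((7 + 5) + 40)*(484 + 342) = (12 + 40)*826 = 52*826 = 42952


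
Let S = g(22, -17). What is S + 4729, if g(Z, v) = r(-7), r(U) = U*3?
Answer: 4708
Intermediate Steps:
r(U) = 3*U
g(Z, v) = -21 (g(Z, v) = 3*(-7) = -21)
S = -21
S + 4729 = -21 + 4729 = 4708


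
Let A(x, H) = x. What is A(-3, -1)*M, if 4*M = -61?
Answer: 183/4 ≈ 45.750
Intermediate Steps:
M = -61/4 (M = (¼)*(-61) = -61/4 ≈ -15.250)
A(-3, -1)*M = -3*(-61/4) = 183/4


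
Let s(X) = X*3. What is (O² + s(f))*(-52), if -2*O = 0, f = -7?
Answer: 1092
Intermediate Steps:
s(X) = 3*X
O = 0 (O = -½*0 = 0)
(O² + s(f))*(-52) = (0² + 3*(-7))*(-52) = (0 - 21)*(-52) = -21*(-52) = 1092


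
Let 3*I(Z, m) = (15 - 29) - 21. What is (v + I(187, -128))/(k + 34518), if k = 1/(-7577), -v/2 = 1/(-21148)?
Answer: -2804149199/8296663397970 ≈ -0.00033799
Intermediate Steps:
I(Z, m) = -35/3 (I(Z, m) = ((15 - 29) - 21)/3 = (-14 - 21)/3 = (⅓)*(-35) = -35/3)
v = 1/10574 (v = -2/(-21148) = -2*(-1/21148) = 1/10574 ≈ 9.4572e-5)
k = -1/7577 ≈ -0.00013198
(v + I(187, -128))/(k + 34518) = (1/10574 - 35/3)/(-1/7577 + 34518) = -370087/(31722*261542885/7577) = -370087/31722*7577/261542885 = -2804149199/8296663397970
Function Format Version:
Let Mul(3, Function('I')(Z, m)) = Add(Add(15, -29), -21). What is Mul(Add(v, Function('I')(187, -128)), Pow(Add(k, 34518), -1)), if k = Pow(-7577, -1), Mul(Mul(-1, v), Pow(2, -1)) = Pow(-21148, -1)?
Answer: Rational(-2804149199, 8296663397970) ≈ -0.00033799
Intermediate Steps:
Function('I')(Z, m) = Rational(-35, 3) (Function('I')(Z, m) = Mul(Rational(1, 3), Add(Add(15, -29), -21)) = Mul(Rational(1, 3), Add(-14, -21)) = Mul(Rational(1, 3), -35) = Rational(-35, 3))
v = Rational(1, 10574) (v = Mul(-2, Pow(-21148, -1)) = Mul(-2, Rational(-1, 21148)) = Rational(1, 10574) ≈ 9.4572e-5)
k = Rational(-1, 7577) ≈ -0.00013198
Mul(Add(v, Function('I')(187, -128)), Pow(Add(k, 34518), -1)) = Mul(Add(Rational(1, 10574), Rational(-35, 3)), Pow(Add(Rational(-1, 7577), 34518), -1)) = Mul(Rational(-370087, 31722), Pow(Rational(261542885, 7577), -1)) = Mul(Rational(-370087, 31722), Rational(7577, 261542885)) = Rational(-2804149199, 8296663397970)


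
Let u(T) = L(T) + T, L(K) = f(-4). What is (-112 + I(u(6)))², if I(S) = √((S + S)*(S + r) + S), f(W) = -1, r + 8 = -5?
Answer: 12469 - 1120*I*√3 ≈ 12469.0 - 1939.9*I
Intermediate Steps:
r = -13 (r = -8 - 5 = -13)
L(K) = -1
u(T) = -1 + T
I(S) = √(S + 2*S*(-13 + S)) (I(S) = √((S + S)*(S - 13) + S) = √((2*S)*(-13 + S) + S) = √(2*S*(-13 + S) + S) = √(S + 2*S*(-13 + S)))
(-112 + I(u(6)))² = (-112 + √((-1 + 6)*(-25 + 2*(-1 + 6))))² = (-112 + √(5*(-25 + 2*5)))² = (-112 + √(5*(-25 + 10)))² = (-112 + √(5*(-15)))² = (-112 + √(-75))² = (-112 + 5*I*√3)²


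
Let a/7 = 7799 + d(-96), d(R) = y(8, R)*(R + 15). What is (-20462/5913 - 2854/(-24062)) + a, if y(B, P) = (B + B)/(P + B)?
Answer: 42798844479890/782532333 ≈ 54693.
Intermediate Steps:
y(B, P) = 2*B/(B + P) (y(B, P) = (2*B)/(B + P) = 2*B/(B + P))
d(R) = 16*(15 + R)/(8 + R) (d(R) = (2*8/(8 + R))*(R + 15) = (16/(8 + R))*(15 + R) = 16*(15 + R)/(8 + R))
a = 601657/11 (a = 7*(7799 + 16*(15 - 96)/(8 - 96)) = 7*(7799 + 16*(-81)/(-88)) = 7*(7799 + 16*(-1/88)*(-81)) = 7*(7799 + 162/11) = 7*(85951/11) = 601657/11 ≈ 54696.)
(-20462/5913 - 2854/(-24062)) + a = (-20462/5913 - 2854/(-24062)) + 601657/11 = (-20462*1/5913 - 2854*(-1/24062)) + 601657/11 = (-20462/5913 + 1427/12031) + 601657/11 = -237740471/71139303 + 601657/11 = 42798844479890/782532333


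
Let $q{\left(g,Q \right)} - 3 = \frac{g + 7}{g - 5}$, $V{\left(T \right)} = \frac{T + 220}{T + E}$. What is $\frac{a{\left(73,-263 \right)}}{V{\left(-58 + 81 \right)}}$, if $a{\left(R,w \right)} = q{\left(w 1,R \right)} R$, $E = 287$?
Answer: $\frac{5996950}{16281} \approx 368.34$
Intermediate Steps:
$V{\left(T \right)} = \frac{220 + T}{287 + T}$ ($V{\left(T \right)} = \frac{T + 220}{T + 287} = \frac{220 + T}{287 + T}$)
$q{\left(g,Q \right)} = 3 + \frac{7 + g}{-5 + g}$ ($q{\left(g,Q \right)} = 3 + \frac{g + 7}{g - 5} = 3 + \frac{7 + g}{-5 + g}$)
$a{\left(R,w \right)} = \frac{4 R \left(-2 + w\right)}{-5 + w}$ ($a{\left(R,w \right)} = \frac{4 \left(-2 + w 1\right)}{-5 + w 1} R = \frac{4 \left(-2 + w\right)}{-5 + w} R = \frac{4 R \left(-2 + w\right)}{-5 + w}$)
$\frac{a{\left(73,-263 \right)}}{V{\left(-58 + 81 \right)}} = \frac{4 \cdot 73 \frac{1}{-5 - 263} \left(-2 - 263\right)}{\frac{1}{287 + \left(-58 + 81\right)} \left(220 + \left(-58 + 81\right)\right)} = \frac{4 \cdot 73 \frac{1}{-268} \left(-265\right)}{\frac{1}{287 + 23} \left(220 + 23\right)} = \frac{4 \cdot 73 \left(- \frac{1}{268}\right) \left(-265\right)}{\frac{1}{310} \cdot 243} = \frac{19345}{67 \cdot \frac{1}{310} \cdot 243} = \frac{19345}{67 \cdot \frac{243}{310}} = \frac{19345}{67} \cdot \frac{310}{243} = \frac{5996950}{16281}$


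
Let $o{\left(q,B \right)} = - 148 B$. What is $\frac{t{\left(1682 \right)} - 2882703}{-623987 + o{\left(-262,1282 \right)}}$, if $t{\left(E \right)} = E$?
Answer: $\frac{2881021}{813723} \approx 3.5405$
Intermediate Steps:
$\frac{t{\left(1682 \right)} - 2882703}{-623987 + o{\left(-262,1282 \right)}} = \frac{1682 - 2882703}{-623987 - 189736} = - \frac{2881021}{-623987 - 189736} = - \frac{2881021}{-813723} = \left(-2881021\right) \left(- \frac{1}{813723}\right) = \frac{2881021}{813723}$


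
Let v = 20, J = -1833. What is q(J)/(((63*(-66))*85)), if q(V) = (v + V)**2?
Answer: -469567/50490 ≈ -9.3002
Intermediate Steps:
q(V) = (20 + V)**2
q(J)/(((63*(-66))*85)) = (20 - 1833)**2/(((63*(-66))*85)) = (-1813)**2/((-4158*85)) = 3286969/(-353430) = 3286969*(-1/353430) = -469567/50490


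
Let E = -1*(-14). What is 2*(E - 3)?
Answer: 22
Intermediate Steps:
E = 14
2*(E - 3) = 2*(14 - 3) = 2*11 = 22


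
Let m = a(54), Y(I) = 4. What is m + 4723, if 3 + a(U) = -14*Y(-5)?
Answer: 4664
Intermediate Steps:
a(U) = -59 (a(U) = -3 - 14*4 = -3 - 56 = -59)
m = -59
m + 4723 = -59 + 4723 = 4664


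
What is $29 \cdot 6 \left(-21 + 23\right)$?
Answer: $348$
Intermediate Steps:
$29 \cdot 6 \left(-21 + 23\right) = 174 \cdot 2 = 348$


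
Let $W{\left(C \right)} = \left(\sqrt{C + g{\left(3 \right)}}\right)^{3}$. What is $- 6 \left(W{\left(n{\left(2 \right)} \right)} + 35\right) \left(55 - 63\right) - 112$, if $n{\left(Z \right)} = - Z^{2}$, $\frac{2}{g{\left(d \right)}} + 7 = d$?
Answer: $1568 - 324 i \sqrt{2} \approx 1568.0 - 458.21 i$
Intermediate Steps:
$g{\left(d \right)} = \frac{2}{-7 + d}$
$W{\left(C \right)} = \left(- \frac{1}{2} + C\right)^{\frac{3}{2}}$ ($W{\left(C \right)} = \left(\sqrt{C + \frac{2}{-7 + 3}}\right)^{3} = \left(\sqrt{C + \frac{2}{-4}}\right)^{3} = \left(\sqrt{C + 2 \left(- \frac{1}{4}\right)}\right)^{3} = \left(\sqrt{C - \frac{1}{2}}\right)^{3} = \left(\sqrt{- \frac{1}{2} + C}\right)^{3} = \left(- \frac{1}{2} + C\right)^{\frac{3}{2}}$)
$- 6 \left(W{\left(n{\left(2 \right)} \right)} + 35\right) \left(55 - 63\right) - 112 = - 6 \left(\frac{\sqrt{2} \left(-1 + 2 \left(- 2^{2}\right)\right)^{\frac{3}{2}}}{4} + 35\right) \left(55 - 63\right) - 112 = - 6 \left(\frac{\sqrt{2} \left(-1 + 2 \left(\left(-1\right) 4\right)\right)^{\frac{3}{2}}}{4} + 35\right) \left(-8\right) - 112 = - 6 \left(\frac{\sqrt{2} \left(-1 + 2 \left(-4\right)\right)^{\frac{3}{2}}}{4} + 35\right) \left(-8\right) - 112 = - 6 \left(\frac{\sqrt{2} \left(-1 - 8\right)^{\frac{3}{2}}}{4} + 35\right) \left(-8\right) - 112 = - 6 \left(\frac{\sqrt{2} \left(-9\right)^{\frac{3}{2}}}{4} + 35\right) \left(-8\right) - 112 = - 6 \left(\frac{\sqrt{2} \left(- 27 i\right)}{4} + 35\right) \left(-8\right) - 112 = - 6 \left(- \frac{27 i \sqrt{2}}{4} + 35\right) \left(-8\right) - 112 = - 6 \left(35 - \frac{27 i \sqrt{2}}{4}\right) \left(-8\right) - 112 = - 6 \left(-280 + 54 i \sqrt{2}\right) - 112 = \left(1680 - 324 i \sqrt{2}\right) - 112 = 1568 - 324 i \sqrt{2}$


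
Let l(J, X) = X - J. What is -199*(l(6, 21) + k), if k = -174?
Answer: 31641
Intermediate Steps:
-199*(l(6, 21) + k) = -199*((21 - 1*6) - 174) = -199*((21 - 6) - 174) = -199*(15 - 174) = -199*(-159) = 31641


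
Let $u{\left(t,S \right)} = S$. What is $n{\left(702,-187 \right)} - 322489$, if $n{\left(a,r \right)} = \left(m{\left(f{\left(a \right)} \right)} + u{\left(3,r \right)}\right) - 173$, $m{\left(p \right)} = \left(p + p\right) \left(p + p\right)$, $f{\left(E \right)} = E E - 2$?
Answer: $971414921967$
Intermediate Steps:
$f{\left(E \right)} = -2 + E^{2}$ ($f{\left(E \right)} = E^{2} - 2 = -2 + E^{2}$)
$m{\left(p \right)} = 4 p^{2}$ ($m{\left(p \right)} = 2 p 2 p = 4 p^{2}$)
$n{\left(a,r \right)} = -173 + r + 4 \left(-2 + a^{2}\right)^{2}$ ($n{\left(a,r \right)} = \left(4 \left(-2 + a^{2}\right)^{2} + r\right) - 173 = \left(r + 4 \left(-2 + a^{2}\right)^{2}\right) - 173 = -173 + r + 4 \left(-2 + a^{2}\right)^{2}$)
$n{\left(702,-187 \right)} - 322489 = \left(-173 - 187 + 4 \left(-2 + 702^{2}\right)^{2}\right) - 322489 = \left(-173 - 187 + 4 \left(-2 + 492804\right)^{2}\right) - 322489 = \left(-173 - 187 + 4 \cdot 492802^{2}\right) - 322489 = \left(-173 - 187 + 4 \cdot 242853811204\right) - 322489 = \left(-173 - 187 + 971415244816\right) - 322489 = 971415244456 - 322489 = 971414921967$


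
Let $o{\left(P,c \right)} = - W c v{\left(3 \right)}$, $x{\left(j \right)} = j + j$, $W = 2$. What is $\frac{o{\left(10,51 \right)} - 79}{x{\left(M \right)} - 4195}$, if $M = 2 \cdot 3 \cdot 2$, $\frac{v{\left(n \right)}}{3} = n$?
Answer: $\frac{997}{4171} \approx 0.23903$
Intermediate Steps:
$v{\left(n \right)} = 3 n$
$M = 12$ ($M = 6 \cdot 2 = 12$)
$x{\left(j \right)} = 2 j$
$o{\left(P,c \right)} = - 18 c$ ($o{\left(P,c \right)} = - 2 c 3 \cdot 3 = - 2 c 9 = - 18 c$)
$\frac{o{\left(10,51 \right)} - 79}{x{\left(M \right)} - 4195} = \frac{\left(-18\right) 51 - 79}{2 \cdot 12 - 4195} = \frac{-918 - 79}{24 - 4195} = - \frac{997}{-4171} = \left(-997\right) \left(- \frac{1}{4171}\right) = \frac{997}{4171}$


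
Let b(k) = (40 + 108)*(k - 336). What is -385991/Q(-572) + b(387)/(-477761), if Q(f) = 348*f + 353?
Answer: 182911635907/94932543983 ≈ 1.9268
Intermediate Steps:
Q(f) = 353 + 348*f
b(k) = -49728 + 148*k (b(k) = 148*(-336 + k) = -49728 + 148*k)
-385991/Q(-572) + b(387)/(-477761) = -385991/(353 + 348*(-572)) + (-49728 + 148*387)/(-477761) = -385991/(353 - 199056) + (-49728 + 57276)*(-1/477761) = -385991/(-198703) + 7548*(-1/477761) = -385991*(-1/198703) - 7548/477761 = 385991/198703 - 7548/477761 = 182911635907/94932543983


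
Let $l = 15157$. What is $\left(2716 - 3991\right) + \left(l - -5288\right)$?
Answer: $19170$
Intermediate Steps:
$\left(2716 - 3991\right) + \left(l - -5288\right) = \left(2716 - 3991\right) + \left(15157 - -5288\right) = -1275 + \left(15157 + 5288\right) = -1275 + 20445 = 19170$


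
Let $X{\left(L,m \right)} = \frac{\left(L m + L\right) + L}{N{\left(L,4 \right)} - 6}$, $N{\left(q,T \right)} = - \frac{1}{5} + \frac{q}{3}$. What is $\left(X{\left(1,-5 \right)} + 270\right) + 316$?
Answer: $\frac{51613}{88} \approx 586.51$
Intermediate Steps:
$N{\left(q,T \right)} = - \frac{1}{5} + \frac{q}{3}$ ($N{\left(q,T \right)} = \left(-1\right) \frac{1}{5} + q \frac{1}{3} = - \frac{1}{5} + \frac{q}{3}$)
$X{\left(L,m \right)} = \frac{2 L + L m}{- \frac{31}{5} + \frac{L}{3}}$ ($X{\left(L,m \right)} = \frac{\left(L m + L\right) + L}{\left(- \frac{1}{5} + \frac{L}{3}\right) - 6} = \frac{\left(L + L m\right) + L}{- \frac{31}{5} + \frac{L}{3}} = \frac{2 L + L m}{- \frac{31}{5} + \frac{L}{3}}$)
$\left(X{\left(1,-5 \right)} + 270\right) + 316 = \left(15 \cdot 1 \frac{1}{-93 + 5 \cdot 1} \left(2 - 5\right) + 270\right) + 316 = \left(15 \cdot 1 \frac{1}{-93 + 5} \left(-3\right) + 270\right) + 316 = \left(15 \cdot 1 \frac{1}{-88} \left(-3\right) + 270\right) + 316 = \left(15 \cdot 1 \left(- \frac{1}{88}\right) \left(-3\right) + 270\right) + 316 = \left(\frac{45}{88} + 270\right) + 316 = \frac{23805}{88} + 316 = \frac{51613}{88}$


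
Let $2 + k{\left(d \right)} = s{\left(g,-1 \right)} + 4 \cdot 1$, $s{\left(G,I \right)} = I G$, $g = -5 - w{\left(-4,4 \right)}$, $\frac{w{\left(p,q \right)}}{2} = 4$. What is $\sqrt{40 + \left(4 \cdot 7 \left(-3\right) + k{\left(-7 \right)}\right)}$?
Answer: $i \sqrt{29} \approx 5.3852 i$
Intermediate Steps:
$w{\left(p,q \right)} = 8$ ($w{\left(p,q \right)} = 2 \cdot 4 = 8$)
$g = -13$ ($g = -5 - 8 = -13$)
$s{\left(G,I \right)} = G I$
$k{\left(d \right)} = 15$ ($k{\left(d \right)} = -2 + \left(\left(-13\right) \left(-1\right) + 4 \cdot 1\right) = -2 + \left(13 + 4\right) = -2 + 17 = 15$)
$\sqrt{40 + \left(4 \cdot 7 \left(-3\right) + k{\left(-7 \right)}\right)} = \sqrt{40 + \left(4 \cdot 7 \left(-3\right) + 15\right)} = \sqrt{40 + \left(28 \left(-3\right) + 15\right)} = \sqrt{40 + \left(-84 + 15\right)} = \sqrt{40 - 69} = \sqrt{-29} = i \sqrt{29}$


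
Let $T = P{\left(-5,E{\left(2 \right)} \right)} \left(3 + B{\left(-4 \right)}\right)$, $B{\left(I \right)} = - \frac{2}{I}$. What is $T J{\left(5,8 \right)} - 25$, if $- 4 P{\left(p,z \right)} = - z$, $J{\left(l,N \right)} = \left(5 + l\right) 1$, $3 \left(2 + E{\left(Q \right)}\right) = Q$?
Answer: $- \frac{110}{3} \approx -36.667$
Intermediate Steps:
$E{\left(Q \right)} = -2 + \frac{Q}{3}$
$J{\left(l,N \right)} = 5 + l$
$P{\left(p,z \right)} = \frac{z}{4}$ ($P{\left(p,z \right)} = - \frac{\left(-1\right) z}{4} = \frac{z}{4}$)
$T = - \frac{7}{6}$ ($T = \frac{-2 + \frac{1}{3} \cdot 2}{4} \left(3 - \frac{2}{-4}\right) = \frac{-2 + \frac{2}{3}}{4} \left(3 - - \frac{1}{2}\right) = \frac{1}{4} \left(- \frac{4}{3}\right) \left(3 + \frac{1}{2}\right) = \left(- \frac{1}{3}\right) \frac{7}{2} = - \frac{7}{6} \approx -1.1667$)
$T J{\left(5,8 \right)} - 25 = - \frac{7 \left(5 + 5\right)}{6} - 25 = \left(- \frac{7}{6}\right) 10 - 25 = - \frac{35}{3} - 25 = - \frac{110}{3}$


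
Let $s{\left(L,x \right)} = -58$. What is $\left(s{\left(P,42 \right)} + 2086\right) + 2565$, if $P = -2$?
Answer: $4593$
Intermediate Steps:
$\left(s{\left(P,42 \right)} + 2086\right) + 2565 = \left(-58 + 2086\right) + 2565 = 2028 + 2565 = 4593$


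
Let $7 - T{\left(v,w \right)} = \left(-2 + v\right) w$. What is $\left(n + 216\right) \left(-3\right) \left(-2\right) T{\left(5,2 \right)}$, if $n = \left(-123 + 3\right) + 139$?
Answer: $1410$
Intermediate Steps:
$T{\left(v,w \right)} = 7 - w \left(-2 + v\right)$ ($T{\left(v,w \right)} = 7 - \left(-2 + v\right) w = 7 - w \left(-2 + v\right)$)
$n = 19$ ($n = -120 + 139 = 19$)
$\left(n + 216\right) \left(-3\right) \left(-2\right) T{\left(5,2 \right)} = \left(19 + 216\right) \left(-3\right) \left(-2\right) \left(7 + 2 \cdot 2 - 5 \cdot 2\right) = 235 \cdot 6 \left(7 + 4 - 10\right) = 235 \cdot 6 \cdot 1 = 235 \cdot 6 = 1410$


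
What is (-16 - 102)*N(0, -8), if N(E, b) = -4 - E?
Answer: 472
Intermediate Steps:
(-16 - 102)*N(0, -8) = (-16 - 102)*(-4 - 1*0) = -118*(-4 + 0) = -118*(-4) = 472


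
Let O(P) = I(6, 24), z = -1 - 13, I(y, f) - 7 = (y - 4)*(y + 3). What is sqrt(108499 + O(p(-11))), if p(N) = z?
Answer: 2*sqrt(27131) ≈ 329.43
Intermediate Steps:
I(y, f) = 7 + (-4 + y)*(3 + y) (I(y, f) = 7 + (y - 4)*(y + 3) = 7 + (-4 + y)*(3 + y))
z = -14
p(N) = -14
O(P) = 25 (O(P) = -5 + 6**2 - 1*6 = -5 + 36 - 6 = 25)
sqrt(108499 + O(p(-11))) = sqrt(108499 + 25) = sqrt(108524) = 2*sqrt(27131)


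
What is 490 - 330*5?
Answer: -1160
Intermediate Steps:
490 - 330*5 = 490 - 66*25 = 490 - 1650 = -1160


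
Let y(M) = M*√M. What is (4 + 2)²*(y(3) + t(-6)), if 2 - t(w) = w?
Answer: 288 + 108*√3 ≈ 475.06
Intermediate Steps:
y(M) = M^(3/2)
t(w) = 2 - w
(4 + 2)²*(y(3) + t(-6)) = (4 + 2)²*(3^(3/2) + (2 - 1*(-6))) = 6²*(3*√3 + (2 + 6)) = 36*(3*√3 + 8) = 36*(8 + 3*√3) = 288 + 108*√3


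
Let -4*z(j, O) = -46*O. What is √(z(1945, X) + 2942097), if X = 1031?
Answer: √11815814/2 ≈ 1718.7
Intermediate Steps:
z(j, O) = 23*O/2 (z(j, O) = -(-23)*O/2 = 23*O/2)
√(z(1945, X) + 2942097) = √((23/2)*1031 + 2942097) = √(23713/2 + 2942097) = √(5907907/2) = √11815814/2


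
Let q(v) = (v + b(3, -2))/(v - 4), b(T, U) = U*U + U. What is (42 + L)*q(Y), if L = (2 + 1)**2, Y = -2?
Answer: 0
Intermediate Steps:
b(T, U) = U + U**2 (b(T, U) = U**2 + U = U + U**2)
q(v) = (2 + v)/(-4 + v) (q(v) = (v - 2*(1 - 2))/(v - 4) = (v - 2*(-1))/(-4 + v) = (v + 2)/(-4 + v) = (2 + v)/(-4 + v))
L = 9 (L = 3**2 = 9)
(42 + L)*q(Y) = (42 + 9)*((2 - 2)/(-4 - 2)) = 51*(0/(-6)) = 51*(-1/6*0) = 51*0 = 0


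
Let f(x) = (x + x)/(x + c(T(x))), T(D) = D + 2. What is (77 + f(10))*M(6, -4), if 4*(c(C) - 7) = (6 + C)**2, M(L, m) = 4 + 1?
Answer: 18915/49 ≈ 386.02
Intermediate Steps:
M(L, m) = 5
T(D) = 2 + D
c(C) = 7 + (6 + C)**2/4
f(x) = 2*x/(7 + x + (8 + x)**2/4) (f(x) = (x + x)/(x + (7 + (6 + (2 + x))**2/4)) = (2*x)/(x + (7 + (8 + x)**2/4)) = (2*x)/(7 + x + (8 + x)**2/4) = 2*x/(7 + x + (8 + x)**2/4))
(77 + f(10))*M(6, -4) = (77 + 8*10/(92 + 10**2 + 20*10))*5 = (77 + 8*10/(92 + 100 + 200))*5 = (77 + 8*10/392)*5 = (77 + 8*10*(1/392))*5 = (77 + 10/49)*5 = (3783/49)*5 = 18915/49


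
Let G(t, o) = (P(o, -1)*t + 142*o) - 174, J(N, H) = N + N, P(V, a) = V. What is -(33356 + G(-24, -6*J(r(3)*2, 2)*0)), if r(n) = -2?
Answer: -33182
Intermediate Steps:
J(N, H) = 2*N
G(t, o) = -174 + 142*o + o*t (G(t, o) = (o*t + 142*o) - 174 = (142*o + o*t) - 174 = -174 + 142*o + o*t)
-(33356 + G(-24, -6*J(r(3)*2, 2)*0)) = -(33356 + (-174 + 142*(-12*(-2*2)*0) + (-12*(-2*2)*0)*(-24))) = -(33356 + (-174 + 142*(-12*(-4)*0) + (-12*(-4)*0)*(-24))) = -(33356 + (-174 + 142*(-6*(-8)*0) + (-6*(-8)*0)*(-24))) = -(33356 + (-174 + 142*(48*0) + (48*0)*(-24))) = -(33356 + (-174 + 142*0 + 0*(-24))) = -(33356 + (-174 + 0 + 0)) = -(33356 - 174) = -1*33182 = -33182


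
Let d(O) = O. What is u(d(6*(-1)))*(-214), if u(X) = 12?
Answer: -2568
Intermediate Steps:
u(d(6*(-1)))*(-214) = 12*(-214) = -2568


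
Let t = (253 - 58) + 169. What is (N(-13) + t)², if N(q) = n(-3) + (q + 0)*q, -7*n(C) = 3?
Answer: 13897984/49 ≈ 2.8363e+5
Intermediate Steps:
n(C) = -3/7 (n(C) = -⅐*3 = -3/7)
N(q) = -3/7 + q² (N(q) = -3/7 + (q + 0)*q = -3/7 + q*q = -3/7 + q²)
t = 364 (t = 195 + 169 = 364)
(N(-13) + t)² = ((-3/7 + (-13)²) + 364)² = ((-3/7 + 169) + 364)² = (1180/7 + 364)² = (3728/7)² = 13897984/49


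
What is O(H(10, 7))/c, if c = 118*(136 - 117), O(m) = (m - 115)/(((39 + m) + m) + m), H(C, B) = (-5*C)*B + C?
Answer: 455/2199402 ≈ 0.00020687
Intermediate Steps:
H(C, B) = C - 5*B*C (H(C, B) = -5*B*C + C = C - 5*B*C)
O(m) = (-115 + m)/(39 + 3*m) (O(m) = (-115 + m)/((39 + 2*m) + m) = (-115 + m)/(39 + 3*m))
c = 2242 (c = 118*19 = 2242)
O(H(10, 7))/c = ((-115 + 10*(1 - 5*7))/(3*(13 + 10*(1 - 5*7))))/2242 = ((-115 + 10*(1 - 35))/(3*(13 + 10*(1 - 35))))*(1/2242) = ((-115 + 10*(-34))/(3*(13 + 10*(-34))))*(1/2242) = ((-115 - 340)/(3*(13 - 340)))*(1/2242) = ((⅓)*(-455)/(-327))*(1/2242) = ((⅓)*(-1/327)*(-455))*(1/2242) = (455/981)*(1/2242) = 455/2199402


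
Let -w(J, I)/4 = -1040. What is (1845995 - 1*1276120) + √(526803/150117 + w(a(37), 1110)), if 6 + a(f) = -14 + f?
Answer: 569875 + 3*√1158335247311/50039 ≈ 5.6994e+5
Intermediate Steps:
a(f) = -20 + f (a(f) = -6 + (-14 + f) = -20 + f)
w(J, I) = 4160 (w(J, I) = -4*(-1040) = 4160)
(1845995 - 1*1276120) + √(526803/150117 + w(a(37), 1110)) = (1845995 - 1*1276120) + √(526803/150117 + 4160) = (1845995 - 1276120) + √(526803*(1/150117) + 4160) = 569875 + √(175601/50039 + 4160) = 569875 + √(208337841/50039) = 569875 + 3*√1158335247311/50039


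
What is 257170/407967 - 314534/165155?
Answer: -174130996/136668945 ≈ -1.2741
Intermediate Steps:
257170/407967 - 314534/165155 = 257170*(1/407967) - 314534*1/165155 = 257170/407967 - 638/335 = -174130996/136668945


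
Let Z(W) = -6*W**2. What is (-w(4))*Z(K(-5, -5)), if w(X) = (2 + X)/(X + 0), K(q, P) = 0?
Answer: 0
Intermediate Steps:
w(X) = (2 + X)/X
(-w(4))*Z(K(-5, -5)) = (-(2 + 4)/4)*(-6*0**2) = (-6/4)*(-6*0) = -1*3/2*0 = -3/2*0 = 0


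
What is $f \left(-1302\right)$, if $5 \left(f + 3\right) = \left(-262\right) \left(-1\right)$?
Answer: $- \frac{321594}{5} \approx -64319.0$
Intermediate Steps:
$f = \frac{247}{5}$ ($f = -3 + \frac{\left(-262\right) \left(-1\right)}{5} = -3 + \frac{1}{5} \cdot 262 = -3 + \frac{262}{5} = \frac{247}{5} \approx 49.4$)
$f \left(-1302\right) = \frac{247}{5} \left(-1302\right) = - \frac{321594}{5}$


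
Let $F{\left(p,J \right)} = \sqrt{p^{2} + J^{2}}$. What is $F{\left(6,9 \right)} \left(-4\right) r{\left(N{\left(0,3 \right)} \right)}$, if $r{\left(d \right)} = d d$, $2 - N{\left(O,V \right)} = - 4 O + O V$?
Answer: $- 48 \sqrt{13} \approx -173.07$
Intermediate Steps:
$N{\left(O,V \right)} = 2 + 4 O - O V$ ($N{\left(O,V \right)} = 2 - \left(- 4 O + O V\right) = 2 + 4 O - O V$)
$F{\left(p,J \right)} = \sqrt{J^{2} + p^{2}}$
$r{\left(d \right)} = d^{2}$
$F{\left(6,9 \right)} \left(-4\right) r{\left(N{\left(0,3 \right)} \right)} = \sqrt{9^{2} + 6^{2}} \left(-4\right) \left(2 + 4 \cdot 0 - 0 \cdot 3\right)^{2} = \sqrt{81 + 36} \left(-4\right) \left(2 + 0 + 0\right)^{2} = \sqrt{117} \left(-4\right) 2^{2} = 3 \sqrt{13} \left(-4\right) 4 = - 12 \sqrt{13} \cdot 4 = - 48 \sqrt{13}$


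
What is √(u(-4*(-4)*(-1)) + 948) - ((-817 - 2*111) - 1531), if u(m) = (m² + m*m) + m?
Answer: 2608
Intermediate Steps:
u(m) = m + 2*m² (u(m) = (m² + m²) + m = 2*m² + m = m + 2*m²)
√(u(-4*(-4)*(-1)) + 948) - ((-817 - 2*111) - 1531) = √((-4*(-4)*(-1))*(1 + 2*(-4*(-4)*(-1))) + 948) - ((-817 - 2*111) - 1531) = √((16*(-1))*(1 + 2*(16*(-1))) + 948) - ((-817 - 222) - 1531) = √(-16*(1 + 2*(-16)) + 948) - (-1039 - 1531) = √(-16*(1 - 32) + 948) - 1*(-2570) = √(-16*(-31) + 948) + 2570 = √(496 + 948) + 2570 = √1444 + 2570 = 38 + 2570 = 2608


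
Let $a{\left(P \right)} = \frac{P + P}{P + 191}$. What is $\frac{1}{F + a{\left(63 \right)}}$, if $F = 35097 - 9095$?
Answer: $\frac{127}{3302317} \approx 3.8458 \cdot 10^{-5}$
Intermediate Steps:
$F = 26002$ ($F = 35097 - 9095 = 26002$)
$a{\left(P \right)} = \frac{2 P}{191 + P}$
$\frac{1}{F + a{\left(63 \right)}} = \frac{1}{26002 + 2 \cdot 63 \frac{1}{191 + 63}} = \frac{1}{26002 + 2 \cdot 63 \cdot \frac{1}{254}} = \frac{1}{26002 + \frac{63}{127}} = \frac{1}{\frac{3302317}{127}} = \frac{127}{3302317}$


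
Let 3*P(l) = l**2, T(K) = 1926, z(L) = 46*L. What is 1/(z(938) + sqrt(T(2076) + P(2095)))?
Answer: 18492/797264987 - sqrt(13184409)/5580854909 ≈ 2.2544e-5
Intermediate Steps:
P(l) = l**2/3
1/(z(938) + sqrt(T(2076) + P(2095))) = 1/(46*938 + sqrt(1926 + (1/3)*2095**2)) = 1/(43148 + sqrt(1926 + (1/3)*4389025)) = 1/(43148 + sqrt(1926 + 4389025/3)) = 1/(43148 + sqrt(4394803/3)) = 1/(43148 + sqrt(13184409)/3)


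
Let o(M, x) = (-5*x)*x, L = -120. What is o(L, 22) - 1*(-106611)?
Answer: 104191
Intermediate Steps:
o(M, x) = -5*x²
o(L, 22) - 1*(-106611) = -5*22² - 1*(-106611) = -5*484 + 106611 = -2420 + 106611 = 104191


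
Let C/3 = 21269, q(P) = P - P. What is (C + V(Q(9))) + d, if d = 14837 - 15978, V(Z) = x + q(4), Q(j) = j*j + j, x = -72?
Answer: 62594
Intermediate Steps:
Q(j) = j + j**2 (Q(j) = j**2 + j = j + j**2)
q(P) = 0
V(Z) = -72 (V(Z) = -72 + 0 = -72)
C = 63807 (C = 3*21269 = 63807)
d = -1141
(C + V(Q(9))) + d = (63807 - 72) - 1141 = 63735 - 1141 = 62594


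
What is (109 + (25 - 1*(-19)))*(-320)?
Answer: -48960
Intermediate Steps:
(109 + (25 - 1*(-19)))*(-320) = (109 + (25 + 19))*(-320) = (109 + 44)*(-320) = 153*(-320) = -48960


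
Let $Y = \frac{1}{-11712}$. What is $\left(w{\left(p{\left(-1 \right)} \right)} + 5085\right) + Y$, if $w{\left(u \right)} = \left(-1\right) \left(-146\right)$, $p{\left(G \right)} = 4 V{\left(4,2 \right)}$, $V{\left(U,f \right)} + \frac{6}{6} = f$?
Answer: $\frac{61265471}{11712} \approx 5231.0$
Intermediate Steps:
$V{\left(U,f \right)} = -1 + f$
$Y = - \frac{1}{11712} \approx -8.5382 \cdot 10^{-5}$
$p{\left(G \right)} = 4$ ($p{\left(G \right)} = 4 \left(-1 + 2\right) = 4 \cdot 1 = 4$)
$w{\left(u \right)} = 146$
$\left(w{\left(p{\left(-1 \right)} \right)} + 5085\right) + Y = \left(146 + 5085\right) - \frac{1}{11712} = 5231 - \frac{1}{11712} = \frac{61265471}{11712}$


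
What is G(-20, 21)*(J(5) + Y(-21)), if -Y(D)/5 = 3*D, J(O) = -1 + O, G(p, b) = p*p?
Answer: 127600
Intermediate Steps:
G(p, b) = p**2
Y(D) = -15*D
G(-20, 21)*(J(5) + Y(-21)) = (-20)**2*((-1 + 5) - 15*(-21)) = 400*(4 + 315) = 400*319 = 127600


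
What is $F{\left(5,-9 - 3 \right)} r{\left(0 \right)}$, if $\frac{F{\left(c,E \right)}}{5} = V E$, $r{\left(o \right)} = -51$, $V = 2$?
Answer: $6120$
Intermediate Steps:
$F{\left(c,E \right)} = 10 E$ ($F{\left(c,E \right)} = 5 \cdot 2 E = 10 E$)
$F{\left(5,-9 - 3 \right)} r{\left(0 \right)} = 10 \left(-9 - 3\right) \left(-51\right) = 10 \left(-12\right) \left(-51\right) = \left(-120\right) \left(-51\right) = 6120$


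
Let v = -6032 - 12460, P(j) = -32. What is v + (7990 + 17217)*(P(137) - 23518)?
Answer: -593643342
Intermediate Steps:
v = -18492
v + (7990 + 17217)*(P(137) - 23518) = -18492 + (7990 + 17217)*(-32 - 23518) = -18492 + 25207*(-23550) = -18492 - 593624850 = -593643342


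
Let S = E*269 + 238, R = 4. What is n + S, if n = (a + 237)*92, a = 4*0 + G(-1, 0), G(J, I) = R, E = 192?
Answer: 74058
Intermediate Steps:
G(J, I) = 4
a = 4 (a = 4*0 + 4 = 0 + 4 = 4)
S = 51886 (S = 192*269 + 238 = 51648 + 238 = 51886)
n = 22172 (n = (4 + 237)*92 = 241*92 = 22172)
n + S = 22172 + 51886 = 74058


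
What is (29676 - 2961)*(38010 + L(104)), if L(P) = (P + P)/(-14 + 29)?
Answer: 1015807598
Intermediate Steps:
L(P) = 2*P/15 (L(P) = (2*P)/15 = (2*P)*(1/15) = 2*P/15)
(29676 - 2961)*(38010 + L(104)) = (29676 - 2961)*(38010 + (2/15)*104) = 26715*(38010 + 208/15) = 26715*(570358/15) = 1015807598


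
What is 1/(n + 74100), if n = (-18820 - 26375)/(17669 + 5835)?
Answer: 23504/1741601205 ≈ 1.3496e-5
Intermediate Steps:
n = -45195/23504 ≈ -1.9229
1/(n + 74100) = 1/(-45195/23504 + 74100) = 1/(1741601205/23504) = 23504/1741601205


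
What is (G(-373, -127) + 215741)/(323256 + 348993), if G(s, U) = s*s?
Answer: 118290/224083 ≈ 0.52788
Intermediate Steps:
G(s, U) = s**2
(G(-373, -127) + 215741)/(323256 + 348993) = ((-373)**2 + 215741)/(323256 + 348993) = (139129 + 215741)/672249 = 354870*(1/672249) = 118290/224083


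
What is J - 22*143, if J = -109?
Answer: -3255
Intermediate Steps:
J - 22*143 = -109 - 22*143 = -109 - 3146 = -3255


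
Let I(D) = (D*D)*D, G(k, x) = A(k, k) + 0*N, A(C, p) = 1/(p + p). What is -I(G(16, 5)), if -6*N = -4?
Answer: -1/32768 ≈ -3.0518e-5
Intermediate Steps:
N = ⅔ (N = -⅙*(-4) = ⅔ ≈ 0.66667)
A(C, p) = 1/(2*p)
G(k, x) = 1/(2*k) (G(k, x) = 1/(2*k) + 0*(⅔) = 1/(2*k) + 0 = 1/(2*k))
I(D) = D³ (I(D) = D²*D = D³)
-I(G(16, 5)) = -((½)/16)³ = -((½)*(1/16))³ = -(1/32)³ = -1*1/32768 = -1/32768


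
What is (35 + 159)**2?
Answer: 37636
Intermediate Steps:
(35 + 159)**2 = 194**2 = 37636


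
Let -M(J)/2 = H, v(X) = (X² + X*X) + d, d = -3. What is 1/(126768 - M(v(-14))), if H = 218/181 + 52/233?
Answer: 42173/5346307276 ≈ 7.8882e-6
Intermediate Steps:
v(X) = -3 + 2*X² (v(X) = (X² + X*X) - 3 = (X² + X²) - 3 = 2*X² - 3 = -3 + 2*X²)
H = 60206/42173 (H = 218*(1/181) + 52*(1/233) = 218/181 + 52/233 = 60206/42173 ≈ 1.4276)
M(J) = -120412/42173 (M(J) = -2*60206/42173 = -120412/42173)
1/(126768 - M(v(-14))) = 1/(126768 - 1*(-120412/42173)) = 1/(126768 + 120412/42173) = 1/(5346307276/42173) = 42173/5346307276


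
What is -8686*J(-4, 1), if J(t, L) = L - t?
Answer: -43430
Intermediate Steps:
-8686*J(-4, 1) = -8686*(1 - 1*(-4)) = -8686*(1 + 4) = -8686*5 = -43430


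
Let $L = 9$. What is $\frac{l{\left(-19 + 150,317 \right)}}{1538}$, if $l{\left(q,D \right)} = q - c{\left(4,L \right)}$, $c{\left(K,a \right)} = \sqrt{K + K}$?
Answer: $\frac{131}{1538} - \frac{\sqrt{2}}{769} \approx 0.083336$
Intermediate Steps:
$c{\left(K,a \right)} = \sqrt{2} \sqrt{K}$ ($c{\left(K,a \right)} = \sqrt{2 K} = \sqrt{2} \sqrt{K}$)
$l{\left(q,D \right)} = q - 2 \sqrt{2}$ ($l{\left(q,D \right)} = q - \sqrt{2} \sqrt{4} = q - \sqrt{2} \cdot 2 = q - 2 \sqrt{2}$)
$\frac{l{\left(-19 + 150,317 \right)}}{1538} = \frac{\left(-19 + 150\right) - 2 \sqrt{2}}{1538} = \left(131 - 2 \sqrt{2}\right) \frac{1}{1538} = \frac{131}{1538} - \frac{\sqrt{2}}{769}$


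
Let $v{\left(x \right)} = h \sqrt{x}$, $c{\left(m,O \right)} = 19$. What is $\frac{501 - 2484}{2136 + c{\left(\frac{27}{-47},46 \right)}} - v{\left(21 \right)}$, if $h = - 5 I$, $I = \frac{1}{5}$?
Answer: $- \frac{1983}{2155} + \sqrt{21} \approx 3.6624$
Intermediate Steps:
$I = \frac{1}{5} \approx 0.2$
$h = -1$ ($h = \left(-5\right) \frac{1}{5} = -1$)
$v{\left(x \right)} = - \sqrt{x}$
$\frac{501 - 2484}{2136 + c{\left(\frac{27}{-47},46 \right)}} - v{\left(21 \right)} = \frac{501 - 2484}{2136 + 19} - - \sqrt{21} = - \frac{1983}{2155} + \sqrt{21}$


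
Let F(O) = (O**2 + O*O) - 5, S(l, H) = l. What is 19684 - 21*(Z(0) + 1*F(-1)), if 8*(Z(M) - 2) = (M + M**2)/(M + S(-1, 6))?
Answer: 19705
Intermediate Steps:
F(O) = -5 + 2*O**2 (F(O) = (O**2 + O**2) - 5 = 2*O**2 - 5 = -5 + 2*O**2)
Z(M) = 2 + (M + M**2)/(8*(-1 + M)) (Z(M) = 2 + ((M + M**2)/(M - 1))/8 = 2 + ((M + M**2)/(-1 + M))/8 = 2 + (M + M**2)/(8*(-1 + M)))
19684 - 21*(Z(0) + 1*F(-1)) = 19684 - 21*((-16 + 0**2 + 17*0)/(8*(-1 + 0)) + 1*(-5 + 2*(-1)**2)) = 19684 - 21*((1/8)*(-16 + 0 + 0)/(-1) + 1*(-5 + 2*1)) = 19684 - 21*((1/8)*(-1)*(-16) + 1*(-5 + 2)) = 19684 - 21*(2 + 1*(-3)) = 19684 - 21*(2 - 3) = 19684 - 21*(-1) = 19684 - 1*(-21) = 19684 + 21 = 19705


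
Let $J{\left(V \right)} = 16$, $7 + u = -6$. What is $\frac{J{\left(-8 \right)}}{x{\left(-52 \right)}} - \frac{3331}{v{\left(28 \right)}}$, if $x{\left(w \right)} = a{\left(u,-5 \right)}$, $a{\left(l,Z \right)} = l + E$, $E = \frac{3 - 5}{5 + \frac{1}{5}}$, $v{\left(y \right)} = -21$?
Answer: $\frac{31957}{203} \approx 157.42$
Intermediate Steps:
$u = -13$ ($u = -7 - 6 = -13$)
$E = - \frac{5}{13}$ ($E = - \frac{2}{5 + \frac{1}{5}} = - \frac{2}{\frac{26}{5}} = \left(-2\right) \frac{5}{26} = - \frac{5}{13} \approx -0.38462$)
$a{\left(l,Z \right)} = - \frac{5}{13} + l$ ($a{\left(l,Z \right)} = l - \frac{5}{13} = - \frac{5}{13} + l$)
$x{\left(w \right)} = - \frac{174}{13}$ ($x{\left(w \right)} = - \frac{5}{13} - 13 = - \frac{174}{13}$)
$\frac{J{\left(-8 \right)}}{x{\left(-52 \right)}} - \frac{3331}{v{\left(28 \right)}} = \frac{16}{- \frac{174}{13}} - \frac{3331}{-21} = 16 \left(- \frac{13}{174}\right) - - \frac{3331}{21} = - \frac{104}{87} + \frac{3331}{21} = \frac{31957}{203}$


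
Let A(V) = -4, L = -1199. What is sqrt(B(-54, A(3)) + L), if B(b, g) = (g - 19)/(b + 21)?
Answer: 2*I*sqrt(326238)/33 ≈ 34.617*I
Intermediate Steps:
B(b, g) = (-19 + g)/(21 + b)
sqrt(B(-54, A(3)) + L) = sqrt((-19 - 4)/(21 - 54) - 1199) = sqrt(-23/(-33) - 1199) = sqrt(-1/33*(-23) - 1199) = sqrt(23/33 - 1199) = sqrt(-39544/33) = 2*I*sqrt(326238)/33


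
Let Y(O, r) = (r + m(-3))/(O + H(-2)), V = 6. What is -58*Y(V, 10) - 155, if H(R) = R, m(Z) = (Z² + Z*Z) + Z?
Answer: -1035/2 ≈ -517.50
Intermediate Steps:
m(Z) = Z + 2*Z² (m(Z) = (Z² + Z²) + Z = 2*Z² + Z = Z + 2*Z²)
Y(O, r) = (15 + r)/(-2 + O) (Y(O, r) = (r - 3*(1 + 2*(-3)))/(O - 2) = (r - 3*(1 - 6))/(-2 + O) = (r - 3*(-5))/(-2 + O) = (r + 15)/(-2 + O) = (15 + r)/(-2 + O))
-58*Y(V, 10) - 155 = -58*(15 + 10)/(-2 + 6) - 155 = -58*25/4 - 155 = -725/2 - 155 = -1035/2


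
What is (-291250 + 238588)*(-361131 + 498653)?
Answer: -7242183564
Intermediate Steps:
(-291250 + 238588)*(-361131 + 498653) = -52662*137522 = -7242183564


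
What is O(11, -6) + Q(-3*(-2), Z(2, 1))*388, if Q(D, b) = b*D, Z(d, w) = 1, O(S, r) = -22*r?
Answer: 2460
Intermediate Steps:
Q(D, b) = D*b
O(11, -6) + Q(-3*(-2), Z(2, 1))*388 = -22*(-6) + (-3*(-2)*1)*388 = 132 + (6*1)*388 = 132 + 6*388 = 132 + 2328 = 2460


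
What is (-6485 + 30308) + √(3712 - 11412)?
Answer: 23823 + 10*I*√77 ≈ 23823.0 + 87.75*I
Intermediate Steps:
(-6485 + 30308) + √(3712 - 11412) = 23823 + √(-7700) = 23823 + 10*I*√77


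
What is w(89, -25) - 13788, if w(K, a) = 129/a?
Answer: -344829/25 ≈ -13793.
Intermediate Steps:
w(89, -25) - 13788 = 129/(-25) - 13788 = 129*(-1/25) - 13788 = -129/25 - 13788 = -344829/25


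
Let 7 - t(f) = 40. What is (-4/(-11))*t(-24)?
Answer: -12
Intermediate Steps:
t(f) = -33 (t(f) = 7 - 1*40 = 7 - 40 = -33)
(-4/(-11))*t(-24) = -4/(-11)*(-33) = -4*(-1/11)*(-33) = (4/11)*(-33) = -12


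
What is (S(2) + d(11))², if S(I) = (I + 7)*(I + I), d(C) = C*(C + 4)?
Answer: 40401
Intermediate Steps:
d(C) = C*(4 + C)
S(I) = 2*I*(7 + I) (S(I) = (7 + I)*(2*I) = 2*I*(7 + I))
(S(2) + d(11))² = (2*2*(7 + 2) + 11*(4 + 11))² = (2*2*9 + 11*15)² = (36 + 165)² = 201² = 40401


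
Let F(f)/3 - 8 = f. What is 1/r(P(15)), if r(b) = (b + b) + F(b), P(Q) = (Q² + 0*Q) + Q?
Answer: 1/1224 ≈ 0.00081699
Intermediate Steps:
F(f) = 24 + 3*f
P(Q) = Q + Q² (P(Q) = (Q² + 0) + Q = Q² + Q = Q + Q²)
r(b) = 24 + 5*b (r(b) = (b + b) + (24 + 3*b) = 2*b + (24 + 3*b) = 24 + 5*b)
1/r(P(15)) = 1/(24 + 5*(15*(1 + 15))) = 1/(24 + 5*(15*16)) = 1/(24 + 5*240) = 1/(24 + 1200) = 1/1224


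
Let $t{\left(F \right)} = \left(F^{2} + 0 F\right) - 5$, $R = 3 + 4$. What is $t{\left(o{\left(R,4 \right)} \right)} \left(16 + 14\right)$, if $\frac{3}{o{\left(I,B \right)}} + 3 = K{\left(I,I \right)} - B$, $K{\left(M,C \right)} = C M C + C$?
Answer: $- \frac{17647080}{117649} \approx -150.0$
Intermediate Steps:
$K{\left(M,C \right)} = C + M C^{2}$ ($K{\left(M,C \right)} = M C^{2} + C = C + M C^{2}$)
$R = 7$
$o{\left(I,B \right)} = \frac{3}{-3 - B + I \left(1 + I^{2}\right)}$ ($o{\left(I,B \right)} = \frac{3}{-3 - \left(B - I \left(1 + I I\right)\right)} = \frac{3}{-3 - \left(B - I \left(1 + I^{2}\right)\right)} = \frac{3}{-3 - B + I \left(1 + I^{2}\right)}$)
$t{\left(F \right)} = -5 + F^{2}$ ($t{\left(F \right)} = \left(F^{2} + 0\right) - 5 = F^{2} - 5 = -5 + F^{2}$)
$t{\left(o{\left(R,4 \right)} \right)} \left(16 + 14\right) = \left(-5 + \left(- \frac{3}{3 + 4 - 7 - 7^{3}}\right)^{2}\right) \left(16 + 14\right) = \left(-5 + \left(- \frac{3}{3 + 4 - 7 - 343}\right)^{2}\right) 30 = \left(-5 + \left(- \frac{3}{-343}\right)^{2}\right) 30 = \left(-5 + \left(\left(-3\right) \left(- \frac{1}{343}\right)\right)^{2}\right) 30 = \left(-5 + \left(\frac{3}{343}\right)^{2}\right) 30 = \left(-5 + \frac{9}{117649}\right) 30 = \left(- \frac{588236}{117649}\right) 30 = - \frac{17647080}{117649}$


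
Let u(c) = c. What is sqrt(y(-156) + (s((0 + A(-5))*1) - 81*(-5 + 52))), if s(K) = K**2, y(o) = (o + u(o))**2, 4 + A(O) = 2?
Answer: 7*sqrt(1909) ≈ 305.84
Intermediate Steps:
A(O) = -2 (A(O) = -4 + 2 = -2)
y(o) = 4*o**2 (y(o) = (o + o)**2 = (2*o)**2 = 4*o**2)
sqrt(y(-156) + (s((0 + A(-5))*1) - 81*(-5 + 52))) = sqrt(4*(-156)**2 + (((0 - 2)*1)**2 - 81*(-5 + 52))) = sqrt(4*24336 + ((-2*1)**2 - 81*47)) = sqrt(97344 + ((-2)**2 - 3807)) = sqrt(97344 + (4 - 3807)) = sqrt(97344 - 3803) = sqrt(93541) = 7*sqrt(1909)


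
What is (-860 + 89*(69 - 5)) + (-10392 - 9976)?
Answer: -15532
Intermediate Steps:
(-860 + 89*(69 - 5)) + (-10392 - 9976) = (-860 + 89*64) - 20368 = (-860 + 5696) - 20368 = 4836 - 20368 = -15532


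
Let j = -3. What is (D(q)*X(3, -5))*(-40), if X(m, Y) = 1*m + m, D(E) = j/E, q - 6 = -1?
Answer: 144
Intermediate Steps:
q = 5 (q = 6 - 1 = 5)
D(E) = -3/E
X(m, Y) = 2*m (X(m, Y) = m + m = 2*m)
(D(q)*X(3, -5))*(-40) = ((-3/5)*(2*3))*(-40) = (-3*⅕*6)*(-40) = -⅗*6*(-40) = -18/5*(-40) = 144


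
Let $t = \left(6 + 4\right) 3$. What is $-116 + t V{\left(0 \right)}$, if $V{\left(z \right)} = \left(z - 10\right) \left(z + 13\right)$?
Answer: $-4016$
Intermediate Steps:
$t = 30$ ($t = 10 \cdot 3 = 30$)
$V{\left(z \right)} = \left(-10 + z\right) \left(13 + z\right)$
$-116 + t V{\left(0 \right)} = -116 + 30 \left(-130 + 0^{2} + 3 \cdot 0\right) = -116 + 30 \left(-130 + 0 + 0\right) = -116 + 30 \left(-130\right) = -116 - 3900 = -4016$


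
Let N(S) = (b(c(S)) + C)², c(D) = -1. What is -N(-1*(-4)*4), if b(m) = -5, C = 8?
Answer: -9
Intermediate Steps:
N(S) = 9 (N(S) = (-5 + 8)² = 3² = 9)
-N(-1*(-4)*4) = -1*9 = -9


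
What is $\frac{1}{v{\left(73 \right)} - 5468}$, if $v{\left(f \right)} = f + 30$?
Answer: $- \frac{1}{5365} \approx -0.00018639$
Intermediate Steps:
$v{\left(f \right)} = 30 + f$
$\frac{1}{v{\left(73 \right)} - 5468} = \frac{1}{\left(30 + 73\right) - 5468} = \frac{1}{103 - 5468} = \frac{1}{-5365} = - \frac{1}{5365}$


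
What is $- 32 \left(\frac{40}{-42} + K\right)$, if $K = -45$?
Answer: $\frac{30880}{21} \approx 1470.5$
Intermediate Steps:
$- 32 \left(\frac{40}{-42} + K\right) = - 32 \left(\frac{40}{-42} - 45\right) = - 32 \left(40 \left(- \frac{1}{42}\right) - 45\right) = - 32 \left(- \frac{20}{21} - 45\right) = \left(-32\right) \left(- \frac{965}{21}\right) = \frac{30880}{21}$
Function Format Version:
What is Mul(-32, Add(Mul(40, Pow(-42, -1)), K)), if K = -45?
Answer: Rational(30880, 21) ≈ 1470.5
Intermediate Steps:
Mul(-32, Add(Mul(40, Pow(-42, -1)), K)) = Mul(-32, Add(Mul(40, Pow(-42, -1)), -45)) = Mul(-32, Add(Mul(40, Rational(-1, 42)), -45)) = Mul(-32, Add(Rational(-20, 21), -45)) = Mul(-32, Rational(-965, 21)) = Rational(30880, 21)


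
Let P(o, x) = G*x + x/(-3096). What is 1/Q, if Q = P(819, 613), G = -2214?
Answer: -3096/4201836085 ≈ -7.3682e-7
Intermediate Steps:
P(o, x) = -6854545*x/3096 (P(o, x) = -2214*x + x/(-3096) = -2214*x + x*(-1/3096) = -2214*x - x/3096 = -6854545*x/3096)
Q = -4201836085/3096 (Q = -6854545/3096*613 = -4201836085/3096 ≈ -1.3572e+6)
1/Q = 1/(-4201836085/3096) = -3096/4201836085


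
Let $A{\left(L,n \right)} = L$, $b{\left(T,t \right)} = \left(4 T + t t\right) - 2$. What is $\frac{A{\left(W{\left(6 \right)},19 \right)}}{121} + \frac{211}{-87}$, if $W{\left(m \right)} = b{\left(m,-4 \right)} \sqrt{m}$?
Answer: $- \frac{211}{87} + \frac{38 \sqrt{6}}{121} \approx -1.656$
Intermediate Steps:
$b{\left(T,t \right)} = -2 + t^{2} + 4 T$ ($b{\left(T,t \right)} = \left(4 T + t^{2}\right) - 2 = \left(t^{2} + 4 T\right) - 2 = -2 + t^{2} + 4 T$)
$W{\left(m \right)} = \sqrt{m} \left(14 + 4 m\right)$ ($W{\left(m \right)} = \left(-2 + \left(-4\right)^{2} + 4 m\right) \sqrt{m} = \left(-2 + 16 + 4 m\right) \sqrt{m} = \left(14 + 4 m\right) \sqrt{m} = \sqrt{m} \left(14 + 4 m\right)$)
$\frac{A{\left(W{\left(6 \right)},19 \right)}}{121} + \frac{211}{-87} = \frac{\sqrt{6} \left(14 + 4 \cdot 6\right)}{121} + \frac{211}{-87} = \sqrt{6} \left(14 + 24\right) \frac{1}{121} + 211 \left(- \frac{1}{87}\right) = \sqrt{6} \cdot 38 \cdot \frac{1}{121} - \frac{211}{87} = 38 \sqrt{6} \cdot \frac{1}{121} - \frac{211}{87} = \frac{38 \sqrt{6}}{121} - \frac{211}{87} = - \frac{211}{87} + \frac{38 \sqrt{6}}{121}$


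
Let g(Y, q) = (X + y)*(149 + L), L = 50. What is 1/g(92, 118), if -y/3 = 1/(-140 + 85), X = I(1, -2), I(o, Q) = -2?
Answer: -55/21293 ≈ -0.0025830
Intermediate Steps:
X = -2
y = 3/55 (y = -3/(-140 + 85) = -3/(-55) = -3*(-1/55) = 3/55 ≈ 0.054545)
g(Y, q) = -21293/55 (g(Y, q) = (-2 + 3/55)*(149 + 50) = -107/55*199 = -21293/55)
1/g(92, 118) = 1/(-21293/55) = -55/21293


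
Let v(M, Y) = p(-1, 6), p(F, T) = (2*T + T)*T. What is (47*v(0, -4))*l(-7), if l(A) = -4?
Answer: -20304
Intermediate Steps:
p(F, T) = 3*T² (p(F, T) = (3*T)*T = 3*T²)
v(M, Y) = 108 (v(M, Y) = 3*6² = 3*36 = 108)
(47*v(0, -4))*l(-7) = (47*108)*(-4) = 5076*(-4) = -20304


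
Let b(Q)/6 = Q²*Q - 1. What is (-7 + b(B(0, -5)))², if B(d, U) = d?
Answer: 169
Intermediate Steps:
b(Q) = -6 + 6*Q³ (b(Q) = 6*(Q²*Q - 1) = 6*(Q³ - 1) = 6*(-1 + Q³) = -6 + 6*Q³)
(-7 + b(B(0, -5)))² = (-7 + (-6 + 6*0³))² = (-7 + (-6 + 6*0))² = (-7 + (-6 + 0))² = (-7 - 6)² = (-13)² = 169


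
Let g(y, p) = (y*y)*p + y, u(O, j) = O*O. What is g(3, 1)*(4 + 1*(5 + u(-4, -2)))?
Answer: 300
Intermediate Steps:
u(O, j) = O²
g(y, p) = y + p*y² (g(y, p) = y²*p + y = p*y² + y = y + p*y²)
g(3, 1)*(4 + 1*(5 + u(-4, -2))) = (3*(1 + 1*3))*(4 + 1*(5 + (-4)²)) = (3*(1 + 3))*(4 + 1*(5 + 16)) = (3*4)*(4 + 1*21) = 12*(4 + 21) = 12*25 = 300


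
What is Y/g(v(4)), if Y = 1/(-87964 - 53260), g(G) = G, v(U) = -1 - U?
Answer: 1/706120 ≈ 1.4162e-6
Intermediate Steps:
Y = -1/141224 (Y = 1/(-141224) = -1/141224 ≈ -7.0809e-6)
Y/g(v(4)) = -1/(141224*(-1 - 1*4)) = -1/(141224*(-1 - 4)) = -1/141224/(-5) = -1/141224*(-⅕) = 1/706120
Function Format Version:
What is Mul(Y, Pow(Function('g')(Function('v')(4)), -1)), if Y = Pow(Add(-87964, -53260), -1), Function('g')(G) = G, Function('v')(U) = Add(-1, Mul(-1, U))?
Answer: Rational(1, 706120) ≈ 1.4162e-6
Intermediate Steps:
Y = Rational(-1, 141224) (Y = Pow(-141224, -1) = Rational(-1, 141224) ≈ -7.0809e-6)
Mul(Y, Pow(Function('g')(Function('v')(4)), -1)) = Mul(Rational(-1, 141224), Pow(Add(-1, Mul(-1, 4)), -1)) = Mul(Rational(-1, 141224), Pow(Add(-1, -4), -1)) = Mul(Rational(-1, 141224), Pow(-5, -1)) = Mul(Rational(-1, 141224), Rational(-1, 5)) = Rational(1, 706120)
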